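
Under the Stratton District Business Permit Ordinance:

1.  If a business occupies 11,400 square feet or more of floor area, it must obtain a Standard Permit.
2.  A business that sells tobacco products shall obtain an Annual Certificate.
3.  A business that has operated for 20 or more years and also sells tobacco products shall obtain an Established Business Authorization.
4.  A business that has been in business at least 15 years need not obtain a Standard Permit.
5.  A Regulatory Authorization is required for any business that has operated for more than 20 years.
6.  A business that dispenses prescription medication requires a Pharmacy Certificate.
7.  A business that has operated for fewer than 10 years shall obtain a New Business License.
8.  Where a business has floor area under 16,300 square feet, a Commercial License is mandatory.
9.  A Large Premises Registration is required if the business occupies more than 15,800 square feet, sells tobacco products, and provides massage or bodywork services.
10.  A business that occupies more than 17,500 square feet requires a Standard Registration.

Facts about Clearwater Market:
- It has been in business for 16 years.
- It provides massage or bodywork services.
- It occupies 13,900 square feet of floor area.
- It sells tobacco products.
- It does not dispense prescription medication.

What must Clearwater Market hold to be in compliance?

1. floor area 13,900 square feet ≥ 11,400 square feet → Standard Permit required.
2. sells tobacco products → Annual Certificate required.
3. years in business 16 < 20; sells tobacco products → Established Business Authorization not required.
4. years in business 16 ≥ 15 → exempt from Standard Permit.
5. years in business 16 ≤ 20 → Regulatory Authorization not required.
6. does not dispense prescription medication → Pharmacy Certificate not required.
7. years in business 16 ≥ 10 → New Business License not required.
8. floor area 13,900 square feet < 16,300 square feet → Commercial License required.
9. floor area 13,900 square feet ≤ 15,800 square feet; sells tobacco products; provides massage or bodywork services → Large Premises Registration not required.
10. floor area 13,900 square feet ≤ 17,500 square feet → Standard Registration not required.

Annual Certificate, Commercial License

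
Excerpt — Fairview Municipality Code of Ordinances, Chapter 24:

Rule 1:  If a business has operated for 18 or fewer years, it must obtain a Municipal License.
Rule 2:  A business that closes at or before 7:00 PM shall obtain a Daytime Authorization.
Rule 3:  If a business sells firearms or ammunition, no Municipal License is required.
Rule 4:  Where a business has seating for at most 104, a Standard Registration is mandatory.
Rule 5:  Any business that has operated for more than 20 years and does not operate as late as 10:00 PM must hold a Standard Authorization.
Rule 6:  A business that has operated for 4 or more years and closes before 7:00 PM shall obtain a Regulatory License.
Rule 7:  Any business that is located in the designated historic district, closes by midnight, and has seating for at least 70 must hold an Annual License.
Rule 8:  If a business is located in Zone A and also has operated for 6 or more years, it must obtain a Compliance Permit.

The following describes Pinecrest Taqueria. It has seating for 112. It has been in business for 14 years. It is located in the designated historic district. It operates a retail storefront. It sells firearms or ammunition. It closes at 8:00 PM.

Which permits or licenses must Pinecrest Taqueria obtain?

Annual License

Rule 1: years in business 14 ≤ 18 → Municipal License required.
Rule 2: closes 8:00 PM, after 7:00 PM → Daytime Authorization not required.
Rule 3: sells firearms or ammunition → exempt from Municipal License.
Rule 4: seating 112 > 104 → Standard Registration not required.
Rule 5: years in business 14 ≤ 20; closes 8:00 PM, at/before 10:00 PM → Standard Authorization not required.
Rule 6: years in business 14 ≥ 4; closes 8:00 PM, after 7:00 PM → Regulatory License not required.
Rule 7: is located in the designated historic district; closes 8:00 PM, at/before midnight; seating 112 ≥ 70 → Annual License required.
Rule 8: is located in the designated historic district (not: is located in Zone A); years in business 14 ≥ 6 → Compliance Permit not required.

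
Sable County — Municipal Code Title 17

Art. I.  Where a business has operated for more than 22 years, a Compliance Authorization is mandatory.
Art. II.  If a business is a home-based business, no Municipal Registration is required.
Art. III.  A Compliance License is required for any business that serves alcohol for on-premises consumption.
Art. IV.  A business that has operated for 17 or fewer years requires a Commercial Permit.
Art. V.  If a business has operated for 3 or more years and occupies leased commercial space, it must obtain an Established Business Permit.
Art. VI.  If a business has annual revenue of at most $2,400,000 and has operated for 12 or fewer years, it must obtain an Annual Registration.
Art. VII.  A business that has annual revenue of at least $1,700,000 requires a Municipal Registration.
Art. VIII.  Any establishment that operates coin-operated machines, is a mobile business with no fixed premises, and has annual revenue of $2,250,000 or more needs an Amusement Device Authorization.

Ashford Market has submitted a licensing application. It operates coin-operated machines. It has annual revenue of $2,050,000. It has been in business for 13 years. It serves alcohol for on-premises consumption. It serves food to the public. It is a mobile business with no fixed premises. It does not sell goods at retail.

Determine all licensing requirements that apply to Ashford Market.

Commercial Permit, Compliance License, Municipal Registration

Art. I. years in business 13 ≤ 22 → Compliance Authorization not required.
Art. II. is a mobile business with no fixed premises (not: is a home-based business) → Municipal Registration exemption does not apply.
Art. III. serves alcohol for on-premises consumption → Compliance License required.
Art. IV. years in business 13 ≤ 17 → Commercial Permit required.
Art. V. years in business 13 ≥ 3; is a mobile business with no fixed premises (not: occupies leased commercial space) → Established Business Permit not required.
Art. VI. revenue $2,050,000 ≤ $2,400,000; years in business 13 > 12 → Annual Registration not required.
Art. VII. revenue $2,050,000 ≥ $1,700,000 → Municipal Registration required.
Art. VIII. operates coin-operated machines; is a mobile business with no fixed premises; revenue $2,050,000 < $2,250,000 → Amusement Device Authorization not required.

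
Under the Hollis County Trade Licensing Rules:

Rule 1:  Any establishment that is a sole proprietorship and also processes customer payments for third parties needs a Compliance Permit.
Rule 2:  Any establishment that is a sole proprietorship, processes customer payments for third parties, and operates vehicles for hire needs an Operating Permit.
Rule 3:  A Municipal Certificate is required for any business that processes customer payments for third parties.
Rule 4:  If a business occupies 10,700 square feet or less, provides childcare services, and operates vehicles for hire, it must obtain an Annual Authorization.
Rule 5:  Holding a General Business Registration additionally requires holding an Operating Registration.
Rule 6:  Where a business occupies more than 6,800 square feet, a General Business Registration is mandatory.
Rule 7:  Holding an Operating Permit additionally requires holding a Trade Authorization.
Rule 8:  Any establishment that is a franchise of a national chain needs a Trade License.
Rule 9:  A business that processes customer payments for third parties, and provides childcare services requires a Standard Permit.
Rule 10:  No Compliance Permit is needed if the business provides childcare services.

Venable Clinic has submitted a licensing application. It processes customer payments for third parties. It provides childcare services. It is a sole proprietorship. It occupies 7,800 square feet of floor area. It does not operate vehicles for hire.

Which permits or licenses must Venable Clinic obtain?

Rule 1: is a sole proprietorship; processes customer payments for third parties → Compliance Permit required.
Rule 2: is a sole proprietorship; processes customer payments for third parties; does not operate vehicles for hire → Operating Permit not required.
Rule 3: processes customer payments for third parties → Municipal Certificate required.
Rule 4: floor area 7,800 square feet ≤ 10,700 square feet; provides childcare services; does not operate vehicles for hire → Annual Authorization not required.
Rule 5: General Business Registration is required → Operating Registration also required.
Rule 6: floor area 7,800 square feet > 6,800 square feet → General Business Registration required.
Rule 7: Operating Permit is not required → no effect.
Rule 8: is a sole proprietorship (not: is a franchise of a national chain) → Trade License not required.
Rule 9: processes customer payments for third parties; provides childcare services → Standard Permit required.
Rule 10: provides childcare services → exempt from Compliance Permit.

General Business Registration, Municipal Certificate, Operating Registration, Standard Permit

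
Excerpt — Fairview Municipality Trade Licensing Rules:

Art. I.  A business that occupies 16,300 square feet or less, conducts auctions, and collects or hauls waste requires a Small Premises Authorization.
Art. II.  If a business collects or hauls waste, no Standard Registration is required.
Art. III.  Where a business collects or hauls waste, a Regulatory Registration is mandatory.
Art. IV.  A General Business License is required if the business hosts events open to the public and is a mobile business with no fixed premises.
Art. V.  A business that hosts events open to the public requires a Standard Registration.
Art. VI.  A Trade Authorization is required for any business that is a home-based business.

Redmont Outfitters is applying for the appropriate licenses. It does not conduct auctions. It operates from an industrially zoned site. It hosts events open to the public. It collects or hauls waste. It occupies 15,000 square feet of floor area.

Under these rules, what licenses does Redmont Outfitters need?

Regulatory Registration

Art. I. floor area 15,000 square feet ≤ 16,300 square feet; does not conduct auctions; collects or hauls waste → Small Premises Authorization not required.
Art. II. collects or hauls waste → exempt from Standard Registration.
Art. III. collects or hauls waste → Regulatory Registration required.
Art. IV. hosts events open to the public; operates from an industrially zoned site (not: is a mobile business with no fixed premises) → General Business License not required.
Art. V. hosts events open to the public → Standard Registration required.
Art. VI. operates from an industrially zoned site (not: is a home-based business) → Trade Authorization not required.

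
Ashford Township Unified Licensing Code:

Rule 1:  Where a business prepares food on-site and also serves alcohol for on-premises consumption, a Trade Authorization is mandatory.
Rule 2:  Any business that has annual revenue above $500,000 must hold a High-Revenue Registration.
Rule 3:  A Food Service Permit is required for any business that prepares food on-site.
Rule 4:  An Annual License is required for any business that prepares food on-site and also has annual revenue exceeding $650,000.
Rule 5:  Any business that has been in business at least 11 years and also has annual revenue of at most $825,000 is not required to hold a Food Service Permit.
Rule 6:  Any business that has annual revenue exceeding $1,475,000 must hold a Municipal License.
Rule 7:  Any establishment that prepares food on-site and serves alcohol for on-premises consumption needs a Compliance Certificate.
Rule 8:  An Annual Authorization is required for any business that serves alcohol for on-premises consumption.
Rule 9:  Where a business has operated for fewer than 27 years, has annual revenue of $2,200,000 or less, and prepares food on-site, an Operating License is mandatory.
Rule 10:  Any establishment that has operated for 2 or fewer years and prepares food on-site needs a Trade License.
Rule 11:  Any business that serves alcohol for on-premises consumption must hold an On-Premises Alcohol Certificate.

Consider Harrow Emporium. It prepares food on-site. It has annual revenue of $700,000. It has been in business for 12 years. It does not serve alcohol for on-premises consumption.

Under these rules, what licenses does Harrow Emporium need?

Rule 1: prepares food on-site; does not serve alcohol for on-premises consumption → Trade Authorization not required.
Rule 2: revenue $700,000 > $500,000 → High-Revenue Registration required.
Rule 3: prepares food on-site → Food Service Permit required.
Rule 4: prepares food on-site; revenue $700,000 > $650,000 → Annual License required.
Rule 5: years in business 12 ≥ 11; revenue $700,000 ≤ $825,000 → exempt from Food Service Permit.
Rule 6: revenue $700,000 ≤ $1,475,000 → Municipal License not required.
Rule 7: prepares food on-site; does not serve alcohol for on-premises consumption → Compliance Certificate not required.
Rule 8: does not serve alcohol for on-premises consumption → Annual Authorization not required.
Rule 9: years in business 12 < 27; revenue $700,000 ≤ $2,200,000; prepares food on-site → Operating License required.
Rule 10: years in business 12 > 2; prepares food on-site → Trade License not required.
Rule 11: does not serve alcohol for on-premises consumption → On-Premises Alcohol Certificate not required.

Annual License, High-Revenue Registration, Operating License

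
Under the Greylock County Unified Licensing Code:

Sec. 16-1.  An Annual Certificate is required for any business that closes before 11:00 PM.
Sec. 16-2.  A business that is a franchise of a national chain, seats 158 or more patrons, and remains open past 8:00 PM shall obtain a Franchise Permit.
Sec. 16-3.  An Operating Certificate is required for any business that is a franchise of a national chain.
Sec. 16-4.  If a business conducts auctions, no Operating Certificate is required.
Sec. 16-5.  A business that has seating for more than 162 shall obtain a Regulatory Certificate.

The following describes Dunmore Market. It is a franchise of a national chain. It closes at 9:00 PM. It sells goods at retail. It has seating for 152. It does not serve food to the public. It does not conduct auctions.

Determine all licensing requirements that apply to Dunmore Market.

Sec. 16-1. closes 9:00 PM, at/before 11:00 PM → Annual Certificate required.
Sec. 16-2. is a franchise of a national chain; seating 152 < 158; closes 9:00 PM, after 8:00 PM → Franchise Permit not required.
Sec. 16-3. is a franchise of a national chain → Operating Certificate required.
Sec. 16-4. does not conduct auctions → Operating Certificate exemption does not apply.
Sec. 16-5. seating 152 ≤ 162 → Regulatory Certificate not required.

Annual Certificate, Operating Certificate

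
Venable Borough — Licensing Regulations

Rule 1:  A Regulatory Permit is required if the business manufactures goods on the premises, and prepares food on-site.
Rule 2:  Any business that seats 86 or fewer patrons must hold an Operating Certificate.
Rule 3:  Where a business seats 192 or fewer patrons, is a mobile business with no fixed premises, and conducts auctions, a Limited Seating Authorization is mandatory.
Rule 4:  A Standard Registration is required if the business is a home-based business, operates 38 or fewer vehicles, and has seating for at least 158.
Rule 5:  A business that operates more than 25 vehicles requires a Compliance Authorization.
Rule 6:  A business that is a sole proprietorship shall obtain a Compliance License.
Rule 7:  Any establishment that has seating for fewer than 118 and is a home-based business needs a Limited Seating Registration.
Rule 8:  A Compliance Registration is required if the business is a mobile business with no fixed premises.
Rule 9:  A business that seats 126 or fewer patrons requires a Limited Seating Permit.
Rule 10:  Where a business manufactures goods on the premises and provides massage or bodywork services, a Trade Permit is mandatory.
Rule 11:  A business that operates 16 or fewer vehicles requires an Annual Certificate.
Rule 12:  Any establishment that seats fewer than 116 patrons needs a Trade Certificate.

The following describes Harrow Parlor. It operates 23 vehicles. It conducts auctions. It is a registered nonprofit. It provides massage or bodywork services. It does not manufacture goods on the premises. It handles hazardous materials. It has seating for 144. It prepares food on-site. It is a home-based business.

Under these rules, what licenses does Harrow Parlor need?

Rule 1: does not manufacture goods on the premises; prepares food on-site → Regulatory Permit not required.
Rule 2: seating 144 > 86 → Operating Certificate not required.
Rule 3: seating 144 ≤ 192; is a home-based business (not: is a mobile business with no fixed premises); conducts auctions → Limited Seating Authorization not required.
Rule 4: is a home-based business; vehicles 23 ≤ 38; seating 144 < 158 → Standard Registration not required.
Rule 5: vehicles 23 ≤ 25 → Compliance Authorization not required.
Rule 6: is a registered nonprofit (not: is a sole proprietorship) → Compliance License not required.
Rule 7: seating 144 ≥ 118; is a home-based business → Limited Seating Registration not required.
Rule 8: is a home-based business (not: is a mobile business with no fixed premises) → Compliance Registration not required.
Rule 9: seating 144 > 126 → Limited Seating Permit not required.
Rule 10: does not manufacture goods on the premises; provides massage or bodywork services → Trade Permit not required.
Rule 11: vehicles 23 > 16 → Annual Certificate not required.
Rule 12: seating 144 ≥ 116 → Trade Certificate not required.

None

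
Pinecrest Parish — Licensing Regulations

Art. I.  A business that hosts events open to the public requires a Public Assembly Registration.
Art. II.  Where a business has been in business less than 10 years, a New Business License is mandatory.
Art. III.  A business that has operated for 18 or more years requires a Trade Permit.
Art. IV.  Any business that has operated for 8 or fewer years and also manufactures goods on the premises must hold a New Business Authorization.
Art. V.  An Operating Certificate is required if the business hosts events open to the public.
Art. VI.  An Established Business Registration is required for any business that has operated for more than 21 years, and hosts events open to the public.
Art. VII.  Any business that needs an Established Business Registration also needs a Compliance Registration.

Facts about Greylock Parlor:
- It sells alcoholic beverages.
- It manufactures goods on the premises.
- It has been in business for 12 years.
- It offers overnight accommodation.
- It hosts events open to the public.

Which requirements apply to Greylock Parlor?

Art. I. hosts events open to the public → Public Assembly Registration required.
Art. II. years in business 12 ≥ 10 → New Business License not required.
Art. III. years in business 12 < 18 → Trade Permit not required.
Art. IV. years in business 12 > 8; manufactures goods on the premises → New Business Authorization not required.
Art. V. hosts events open to the public → Operating Certificate required.
Art. VI. years in business 12 ≤ 21; hosts events open to the public → Established Business Registration not required.
Art. VII. Established Business Registration is not required → no effect.

Operating Certificate, Public Assembly Registration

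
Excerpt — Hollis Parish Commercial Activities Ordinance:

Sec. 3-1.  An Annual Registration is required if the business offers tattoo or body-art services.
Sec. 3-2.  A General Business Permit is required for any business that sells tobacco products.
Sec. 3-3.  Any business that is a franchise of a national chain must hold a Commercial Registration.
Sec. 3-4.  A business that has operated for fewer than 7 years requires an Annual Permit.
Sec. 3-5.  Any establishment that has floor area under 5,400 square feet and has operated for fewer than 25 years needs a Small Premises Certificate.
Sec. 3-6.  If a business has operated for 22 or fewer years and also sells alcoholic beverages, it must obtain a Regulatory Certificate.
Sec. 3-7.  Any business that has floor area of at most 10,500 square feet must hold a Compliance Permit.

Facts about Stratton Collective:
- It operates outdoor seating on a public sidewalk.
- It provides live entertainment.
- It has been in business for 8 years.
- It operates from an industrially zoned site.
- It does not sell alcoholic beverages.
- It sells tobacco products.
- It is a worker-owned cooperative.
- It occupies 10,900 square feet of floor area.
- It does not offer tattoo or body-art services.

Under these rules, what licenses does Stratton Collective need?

General Business Permit

Sec. 3-1. does not offer tattoo or body-art services → Annual Registration not required.
Sec. 3-2. sells tobacco products → General Business Permit required.
Sec. 3-3. is a worker-owned cooperative (not: is a franchise of a national chain) → Commercial Registration not required.
Sec. 3-4. years in business 8 ≥ 7 → Annual Permit not required.
Sec. 3-5. floor area 10,900 square feet ≥ 5,400 square feet; years in business 8 < 25 → Small Premises Certificate not required.
Sec. 3-6. years in business 8 ≤ 22; does not sell alcoholic beverages → Regulatory Certificate not required.
Sec. 3-7. floor area 10,900 square feet > 10,500 square feet → Compliance Permit not required.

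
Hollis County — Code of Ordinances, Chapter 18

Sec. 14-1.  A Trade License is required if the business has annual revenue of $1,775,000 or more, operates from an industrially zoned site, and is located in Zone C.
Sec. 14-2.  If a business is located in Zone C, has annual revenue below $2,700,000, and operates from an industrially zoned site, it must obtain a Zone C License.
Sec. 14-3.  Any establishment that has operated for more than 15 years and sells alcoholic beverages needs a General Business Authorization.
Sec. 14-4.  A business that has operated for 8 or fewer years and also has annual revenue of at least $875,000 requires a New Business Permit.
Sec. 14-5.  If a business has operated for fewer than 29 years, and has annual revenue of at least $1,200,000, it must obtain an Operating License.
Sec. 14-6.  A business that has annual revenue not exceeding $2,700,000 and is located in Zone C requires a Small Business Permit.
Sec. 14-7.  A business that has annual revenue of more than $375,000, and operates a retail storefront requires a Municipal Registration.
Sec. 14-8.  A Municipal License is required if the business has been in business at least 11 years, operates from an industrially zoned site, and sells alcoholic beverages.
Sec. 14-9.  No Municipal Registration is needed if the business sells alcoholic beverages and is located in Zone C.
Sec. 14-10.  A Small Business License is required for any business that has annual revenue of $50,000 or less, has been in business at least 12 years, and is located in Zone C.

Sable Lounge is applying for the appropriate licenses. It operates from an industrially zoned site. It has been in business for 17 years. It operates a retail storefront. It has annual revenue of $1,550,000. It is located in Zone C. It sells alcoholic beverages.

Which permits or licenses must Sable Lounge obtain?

General Business Authorization, Municipal License, Operating License, Small Business Permit, Zone C License

Sec. 14-1. revenue $1,550,000 < $1,775,000; operates from an industrially zoned site; is located in Zone C → Trade License not required.
Sec. 14-2. is located in Zone C; revenue $1,550,000 < $2,700,000; operates from an industrially zoned site → Zone C License required.
Sec. 14-3. years in business 17 > 15; sells alcoholic beverages → General Business Authorization required.
Sec. 14-4. years in business 17 > 8; revenue $1,550,000 ≥ $875,000 → New Business Permit not required.
Sec. 14-5. years in business 17 < 29; revenue $1,550,000 ≥ $1,200,000 → Operating License required.
Sec. 14-6. revenue $1,550,000 ≤ $2,700,000; is located in Zone C → Small Business Permit required.
Sec. 14-7. revenue $1,550,000 > $375,000; operates a retail storefront → Municipal Registration required.
Sec. 14-8. years in business 17 ≥ 11; operates from an industrially zoned site; sells alcoholic beverages → Municipal License required.
Sec. 14-9. sells alcoholic beverages; is located in Zone C → exempt from Municipal Registration.
Sec. 14-10. revenue $1,550,000 > $50,000; years in business 17 ≥ 12; is located in Zone C → Small Business License not required.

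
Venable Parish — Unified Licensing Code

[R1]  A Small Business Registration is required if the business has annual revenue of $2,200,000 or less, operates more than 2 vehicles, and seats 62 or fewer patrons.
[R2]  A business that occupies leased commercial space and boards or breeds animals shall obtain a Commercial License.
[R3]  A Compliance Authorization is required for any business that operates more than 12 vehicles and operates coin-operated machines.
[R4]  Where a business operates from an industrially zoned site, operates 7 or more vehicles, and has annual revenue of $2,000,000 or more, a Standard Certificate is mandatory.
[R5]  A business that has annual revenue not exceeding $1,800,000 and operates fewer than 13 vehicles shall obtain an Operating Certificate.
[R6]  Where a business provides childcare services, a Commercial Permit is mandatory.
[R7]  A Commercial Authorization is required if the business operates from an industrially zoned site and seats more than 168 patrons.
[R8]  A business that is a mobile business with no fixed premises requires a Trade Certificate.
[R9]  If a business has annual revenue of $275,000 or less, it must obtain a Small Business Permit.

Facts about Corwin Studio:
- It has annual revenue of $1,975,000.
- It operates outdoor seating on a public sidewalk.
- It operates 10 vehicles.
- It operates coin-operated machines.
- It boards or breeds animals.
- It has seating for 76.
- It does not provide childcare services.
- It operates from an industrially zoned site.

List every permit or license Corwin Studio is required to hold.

[R1] revenue $1,975,000 ≤ $2,200,000; vehicles 10 > 2; seating 76 > 62 → Small Business Registration not required.
[R2] operates from an industrially zoned site (not: occupies leased commercial space); boards or breeds animals → Commercial License not required.
[R3] vehicles 10 ≤ 12; operates coin-operated machines → Compliance Authorization not required.
[R4] operates from an industrially zoned site; vehicles 10 ≥ 7; revenue $1,975,000 < $2,000,000 → Standard Certificate not required.
[R5] revenue $1,975,000 > $1,800,000; vehicles 10 < 13 → Operating Certificate not required.
[R6] does not provide childcare services → Commercial Permit not required.
[R7] operates from an industrially zoned site; seating 76 ≤ 168 → Commercial Authorization not required.
[R8] operates from an industrially zoned site (not: is a mobile business with no fixed premises) → Trade Certificate not required.
[R9] revenue $1,975,000 > $275,000 → Small Business Permit not required.

None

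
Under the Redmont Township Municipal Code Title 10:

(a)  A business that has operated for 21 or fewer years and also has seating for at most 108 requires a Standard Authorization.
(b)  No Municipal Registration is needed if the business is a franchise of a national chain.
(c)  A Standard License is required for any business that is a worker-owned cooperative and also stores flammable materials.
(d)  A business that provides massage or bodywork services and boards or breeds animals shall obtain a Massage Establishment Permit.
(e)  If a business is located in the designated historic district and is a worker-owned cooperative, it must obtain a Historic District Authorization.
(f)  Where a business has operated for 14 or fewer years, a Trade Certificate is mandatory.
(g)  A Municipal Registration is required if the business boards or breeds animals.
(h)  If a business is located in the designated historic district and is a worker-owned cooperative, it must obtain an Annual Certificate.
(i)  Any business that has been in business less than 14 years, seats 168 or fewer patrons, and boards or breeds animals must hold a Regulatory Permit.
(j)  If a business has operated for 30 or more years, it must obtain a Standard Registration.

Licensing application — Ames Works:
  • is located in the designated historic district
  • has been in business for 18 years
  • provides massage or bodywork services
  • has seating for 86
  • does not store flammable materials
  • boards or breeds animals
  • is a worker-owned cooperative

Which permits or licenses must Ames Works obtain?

Annual Certificate, Historic District Authorization, Massage Establishment Permit, Municipal Registration, Standard Authorization

(a) years in business 18 ≤ 21; seating 86 ≤ 108 → Standard Authorization required.
(b) is a worker-owned cooperative (not: is a franchise of a national chain) → Municipal Registration exemption does not apply.
(c) is a worker-owned cooperative; does not store flammable materials → Standard License not required.
(d) provides massage or bodywork services; boards or breeds animals → Massage Establishment Permit required.
(e) is located in the designated historic district; is a worker-owned cooperative → Historic District Authorization required.
(f) years in business 18 > 14 → Trade Certificate not required.
(g) boards or breeds animals → Municipal Registration required.
(h) is located in the designated historic district; is a worker-owned cooperative → Annual Certificate required.
(i) years in business 18 ≥ 14; seating 86 ≤ 168; boards or breeds animals → Regulatory Permit not required.
(j) years in business 18 < 30 → Standard Registration not required.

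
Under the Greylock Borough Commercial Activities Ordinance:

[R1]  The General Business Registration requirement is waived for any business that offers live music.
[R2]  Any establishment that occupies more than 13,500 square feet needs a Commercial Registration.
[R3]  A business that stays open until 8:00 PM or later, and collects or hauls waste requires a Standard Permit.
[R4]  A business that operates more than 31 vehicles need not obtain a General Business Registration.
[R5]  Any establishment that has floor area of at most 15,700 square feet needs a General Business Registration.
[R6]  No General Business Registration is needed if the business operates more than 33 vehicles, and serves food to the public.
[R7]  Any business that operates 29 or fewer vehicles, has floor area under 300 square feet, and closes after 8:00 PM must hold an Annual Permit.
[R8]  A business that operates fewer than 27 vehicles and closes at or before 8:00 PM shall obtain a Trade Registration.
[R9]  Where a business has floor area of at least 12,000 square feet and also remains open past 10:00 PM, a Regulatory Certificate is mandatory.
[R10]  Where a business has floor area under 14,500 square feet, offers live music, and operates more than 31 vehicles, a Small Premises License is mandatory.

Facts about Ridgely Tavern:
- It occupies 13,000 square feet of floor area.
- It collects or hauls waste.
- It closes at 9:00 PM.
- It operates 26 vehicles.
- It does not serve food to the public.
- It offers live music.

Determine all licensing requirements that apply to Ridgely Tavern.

[R1] offers live music → exempt from General Business Registration.
[R2] floor area 13,000 square feet ≤ 13,500 square feet → Commercial Registration not required.
[R3] closes 9:00 PM, after 8:00 PM; collects or hauls waste → Standard Permit required.
[R4] vehicles 26 ≤ 31 → General Business Registration exemption does not apply.
[R5] floor area 13,000 square feet ≤ 15,700 square feet → General Business Registration required.
[R6] vehicles 26 ≤ 33; does not serve food to the public → General Business Registration exemption does not apply.
[R7] vehicles 26 ≤ 29; floor area 13,000 square feet ≥ 300 square feet; closes 9:00 PM, after 8:00 PM → Annual Permit not required.
[R8] vehicles 26 < 27; closes 9:00 PM, after 8:00 PM → Trade Registration not required.
[R9] floor area 13,000 square feet ≥ 12,000 square feet; closes 9:00 PM, at/before 10:00 PM → Regulatory Certificate not required.
[R10] floor area 13,000 square feet < 14,500 square feet; offers live music; vehicles 26 ≤ 31 → Small Premises License not required.

Standard Permit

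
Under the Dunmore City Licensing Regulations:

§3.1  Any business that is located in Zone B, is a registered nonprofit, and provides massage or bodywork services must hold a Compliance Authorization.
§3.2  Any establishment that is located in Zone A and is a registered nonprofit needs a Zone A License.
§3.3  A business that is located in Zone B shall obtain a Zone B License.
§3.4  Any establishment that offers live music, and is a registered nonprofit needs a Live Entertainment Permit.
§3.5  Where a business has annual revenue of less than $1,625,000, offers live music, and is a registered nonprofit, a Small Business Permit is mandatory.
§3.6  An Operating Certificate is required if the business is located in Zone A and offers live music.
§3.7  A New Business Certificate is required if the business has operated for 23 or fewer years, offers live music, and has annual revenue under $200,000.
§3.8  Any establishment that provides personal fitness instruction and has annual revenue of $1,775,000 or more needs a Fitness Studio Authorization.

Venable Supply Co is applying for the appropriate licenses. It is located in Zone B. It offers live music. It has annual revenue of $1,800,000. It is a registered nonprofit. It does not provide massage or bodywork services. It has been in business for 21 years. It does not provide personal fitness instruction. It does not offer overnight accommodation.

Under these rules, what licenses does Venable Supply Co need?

Live Entertainment Permit, Zone B License

§3.1 is located in Zone B; is a registered nonprofit; does not provide massage or bodywork services → Compliance Authorization not required.
§3.2 is located in Zone B (not: is located in Zone A); is a registered nonprofit → Zone A License not required.
§3.3 is located in Zone B → Zone B License required.
§3.4 offers live music; is a registered nonprofit → Live Entertainment Permit required.
§3.5 revenue $1,800,000 ≥ $1,625,000; offers live music; is a registered nonprofit → Small Business Permit not required.
§3.6 is located in Zone B (not: is located in Zone A); offers live music → Operating Certificate not required.
§3.7 years in business 21 ≤ 23; offers live music; revenue $1,800,000 ≥ $200,000 → New Business Certificate not required.
§3.8 does not provide personal fitness instruction; revenue $1,800,000 ≥ $1,775,000 → Fitness Studio Authorization not required.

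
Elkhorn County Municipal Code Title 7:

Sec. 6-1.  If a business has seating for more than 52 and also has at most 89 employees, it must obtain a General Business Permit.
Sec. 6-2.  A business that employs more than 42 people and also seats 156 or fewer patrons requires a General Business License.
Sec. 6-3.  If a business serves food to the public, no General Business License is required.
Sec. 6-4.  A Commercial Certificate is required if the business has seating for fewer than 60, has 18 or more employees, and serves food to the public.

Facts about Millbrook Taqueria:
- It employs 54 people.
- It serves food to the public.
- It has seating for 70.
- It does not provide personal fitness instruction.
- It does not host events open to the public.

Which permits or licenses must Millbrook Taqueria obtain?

Sec. 6-1. seating 70 > 52; employees 54 ≤ 89 → General Business Permit required.
Sec. 6-2. employees 54 > 42; seating 70 ≤ 156 → General Business License required.
Sec. 6-3. serves food to the public → exempt from General Business License.
Sec. 6-4. seating 70 ≥ 60; employees 54 ≥ 18; serves food to the public → Commercial Certificate not required.

General Business Permit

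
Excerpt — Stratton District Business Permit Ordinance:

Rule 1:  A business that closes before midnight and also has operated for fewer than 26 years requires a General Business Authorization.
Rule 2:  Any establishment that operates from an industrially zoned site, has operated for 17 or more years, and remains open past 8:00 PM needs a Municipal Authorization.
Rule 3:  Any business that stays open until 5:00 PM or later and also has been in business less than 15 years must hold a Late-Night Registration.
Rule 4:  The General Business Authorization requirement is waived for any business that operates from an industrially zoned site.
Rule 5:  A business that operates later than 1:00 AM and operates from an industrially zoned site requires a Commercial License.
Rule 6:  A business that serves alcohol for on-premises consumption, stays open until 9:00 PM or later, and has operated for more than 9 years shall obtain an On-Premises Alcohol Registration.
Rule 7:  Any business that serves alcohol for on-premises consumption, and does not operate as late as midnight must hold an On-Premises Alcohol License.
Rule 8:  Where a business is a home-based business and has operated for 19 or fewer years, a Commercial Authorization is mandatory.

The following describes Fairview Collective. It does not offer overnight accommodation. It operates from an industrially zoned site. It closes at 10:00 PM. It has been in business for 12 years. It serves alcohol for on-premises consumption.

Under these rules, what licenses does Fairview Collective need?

Late-Night Registration, On-Premises Alcohol License, On-Premises Alcohol Registration

Rule 1: closes 10:00 PM, at/before midnight; years in business 12 < 26 → General Business Authorization required.
Rule 2: operates from an industrially zoned site; years in business 12 < 17; closes 10:00 PM, after 8:00 PM → Municipal Authorization not required.
Rule 3: closes 10:00 PM, after 5:00 PM; years in business 12 < 15 → Late-Night Registration required.
Rule 4: operates from an industrially zoned site → exempt from General Business Authorization.
Rule 5: closes 10:00 PM, at/before 1:00 AM; operates from an industrially zoned site → Commercial License not required.
Rule 6: serves alcohol for on-premises consumption; closes 10:00 PM, after 9:00 PM; years in business 12 > 9 → On-Premises Alcohol Registration required.
Rule 7: serves alcohol for on-premises consumption; closes 10:00 PM, at/before midnight → On-Premises Alcohol License required.
Rule 8: operates from an industrially zoned site (not: is a home-based business); years in business 12 ≤ 19 → Commercial Authorization not required.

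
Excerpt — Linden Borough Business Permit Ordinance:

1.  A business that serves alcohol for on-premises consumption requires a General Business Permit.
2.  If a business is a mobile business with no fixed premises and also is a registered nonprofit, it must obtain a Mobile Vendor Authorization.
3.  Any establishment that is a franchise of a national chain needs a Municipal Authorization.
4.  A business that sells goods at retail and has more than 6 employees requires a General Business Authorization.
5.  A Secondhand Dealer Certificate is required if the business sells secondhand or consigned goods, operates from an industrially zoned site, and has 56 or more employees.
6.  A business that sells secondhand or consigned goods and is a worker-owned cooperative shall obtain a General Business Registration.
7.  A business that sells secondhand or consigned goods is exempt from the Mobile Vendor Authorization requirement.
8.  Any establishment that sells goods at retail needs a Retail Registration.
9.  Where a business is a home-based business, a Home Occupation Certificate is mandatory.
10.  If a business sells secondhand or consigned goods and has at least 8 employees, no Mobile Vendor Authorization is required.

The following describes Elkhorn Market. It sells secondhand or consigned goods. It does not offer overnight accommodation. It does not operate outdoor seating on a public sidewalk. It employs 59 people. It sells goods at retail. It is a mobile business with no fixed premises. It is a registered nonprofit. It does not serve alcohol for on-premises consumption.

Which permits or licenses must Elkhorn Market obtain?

1. does not serve alcohol for on-premises consumption → General Business Permit not required.
2. is a mobile business with no fixed premises; is a registered nonprofit → Mobile Vendor Authorization required.
3. is a registered nonprofit (not: is a franchise of a national chain) → Municipal Authorization not required.
4. sells goods at retail; employees 59 > 6 → General Business Authorization required.
5. sells secondhand or consigned goods; is a mobile business with no fixed premises (not: operates from an industrially zoned site); employees 59 ≥ 56 → Secondhand Dealer Certificate not required.
6. sells secondhand or consigned goods; is a registered nonprofit (not: is a worker-owned cooperative) → General Business Registration not required.
7. sells secondhand or consigned goods → exempt from Mobile Vendor Authorization.
8. sells goods at retail → Retail Registration required.
9. is a mobile business with no fixed premises (not: is a home-based business) → Home Occupation Certificate not required.
10. sells secondhand or consigned goods; employees 59 ≥ 8 → exempt from Mobile Vendor Authorization.

General Business Authorization, Retail Registration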